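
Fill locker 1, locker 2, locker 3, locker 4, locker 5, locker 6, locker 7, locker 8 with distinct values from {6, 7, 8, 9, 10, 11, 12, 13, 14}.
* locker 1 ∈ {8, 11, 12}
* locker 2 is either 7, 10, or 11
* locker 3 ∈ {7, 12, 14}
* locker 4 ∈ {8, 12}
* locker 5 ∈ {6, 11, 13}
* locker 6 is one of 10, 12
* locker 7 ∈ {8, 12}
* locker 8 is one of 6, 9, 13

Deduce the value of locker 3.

14

locker 4 and locker 7 between them cover only {8, 12} — a naked pair. Remove those values from locker 1, locker 3, locker 6.
locker 1 has just one choice, so locker 1 = 11. Strike 11 from locker 2, locker 5.
locker 6 has just one choice, so locker 6 = 10. Strike 10 from locker 2.
locker 2 must be 7 (only option left). Eliminate 7 elsewhere: locker 3.
So locker 3 = 14.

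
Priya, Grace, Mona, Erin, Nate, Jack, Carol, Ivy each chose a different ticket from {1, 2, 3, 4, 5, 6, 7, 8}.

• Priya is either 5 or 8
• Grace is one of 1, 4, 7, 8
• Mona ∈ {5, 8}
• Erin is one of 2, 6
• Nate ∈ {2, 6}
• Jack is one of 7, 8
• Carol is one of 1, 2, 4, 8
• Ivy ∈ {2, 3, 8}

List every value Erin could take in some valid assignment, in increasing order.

Among the 8 variables, 3 fits only Ivy (and all 8 values in {1, 2, 3, 4, 5, 6, 7, 8} must be used), so Ivy = 3.
Priya and Mona between them cover only {5, 8} — a naked pair. Remove those values from Grace, Jack, Carol.
Jack has just one choice, so Jack = 7. So Grace can't be 7.
Erin and Nate share exactly the 2 values {2, 6}; by pigeonhole those values go to them, so strike 2, 6 from Carol.
No further eliminations apply; Erin can still be any of 2, 6.

2, 6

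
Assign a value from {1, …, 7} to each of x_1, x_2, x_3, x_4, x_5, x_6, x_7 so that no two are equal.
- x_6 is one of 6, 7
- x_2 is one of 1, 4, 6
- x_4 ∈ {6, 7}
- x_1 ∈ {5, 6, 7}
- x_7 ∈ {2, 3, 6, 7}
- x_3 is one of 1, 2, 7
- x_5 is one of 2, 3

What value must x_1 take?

5

Among the 7 variables, 4 fits only x_2 (and all 7 values in {1, 2, 3, 4, 5, 6, 7} must be used), so x_2 = 4.
The 6 still-open variables together cover exactly {1, 2, 3, 5, 6, 7} — 6 values for 6 variables — and 1 appears only in x_3's list, so x_3 = 1.
The 5 still-open variables draw from only 5 values {2, 3, 5, 6, 7}, so each is used; only x_1 can be 5, hence x_1 = 5.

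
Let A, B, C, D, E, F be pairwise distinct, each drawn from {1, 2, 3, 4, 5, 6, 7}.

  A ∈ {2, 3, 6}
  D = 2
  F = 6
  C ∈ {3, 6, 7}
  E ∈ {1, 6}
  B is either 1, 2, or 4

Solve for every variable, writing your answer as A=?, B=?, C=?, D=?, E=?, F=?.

A=3, B=4, C=7, D=2, E=1, F=6

D has just one choice, so D = 2. Strike 2 from A, B.
F must be 6 (only option left). Strike 6 from A, C, E.
That leaves A = 3. Strike 3 from C.
C's domain is down to {7}, so C = 7.
That leaves E = 1. So B can't be 1.
That leaves B = 4.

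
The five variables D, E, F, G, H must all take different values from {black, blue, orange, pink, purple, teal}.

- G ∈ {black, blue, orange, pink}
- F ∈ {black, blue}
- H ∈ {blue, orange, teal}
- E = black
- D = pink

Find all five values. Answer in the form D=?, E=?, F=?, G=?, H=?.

D=pink, E=black, F=blue, G=orange, H=teal

D must be pink (only option left). Remove pink from G.
E's domain is down to {black}, so E = black. Eliminate black elsewhere: F, G.
That leaves F = blue. Strike blue from G, H.
G's domain is down to {orange}, so G = orange. Strike orange from H.
H's domain is down to {teal}, so H = teal.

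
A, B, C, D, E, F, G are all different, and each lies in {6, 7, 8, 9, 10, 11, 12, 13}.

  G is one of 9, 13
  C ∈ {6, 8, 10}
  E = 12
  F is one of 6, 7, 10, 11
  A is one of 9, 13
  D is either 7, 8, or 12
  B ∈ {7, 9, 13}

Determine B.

7

E's domain is down to {12}, so E = 12. Strike 12 from D.
A and G between them cover only {9, 13} — a naked pair. Remove those values from B.
So B = 7.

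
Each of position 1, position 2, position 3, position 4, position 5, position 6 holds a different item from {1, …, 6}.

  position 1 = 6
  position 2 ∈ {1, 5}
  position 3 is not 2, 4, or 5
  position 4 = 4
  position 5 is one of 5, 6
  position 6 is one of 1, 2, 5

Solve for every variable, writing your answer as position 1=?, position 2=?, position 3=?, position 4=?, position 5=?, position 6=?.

position 1=6, position 2=1, position 3=3, position 4=4, position 5=5, position 6=2

position 1 must be 6 (only option left). So position 3, position 5 can't be 6.
That leaves position 4 = 4.
That leaves position 5 = 5. Remove 5 from position 2, position 6.
position 2's domain is down to {1}, so position 2 = 1. Eliminate 1 elsewhere: position 3, position 6.
That leaves position 3 = 3.
position 6's domain is down to {2}, so position 6 = 2.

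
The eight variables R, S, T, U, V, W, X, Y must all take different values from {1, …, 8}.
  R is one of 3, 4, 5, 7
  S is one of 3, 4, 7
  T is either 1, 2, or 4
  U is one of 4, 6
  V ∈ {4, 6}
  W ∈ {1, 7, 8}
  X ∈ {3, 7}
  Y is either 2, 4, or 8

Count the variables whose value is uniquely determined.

1

The 8 variables draw from only 8 values {1, 2, 3, 4, 5, 6, 7, 8}, so each is used; only R can be 5, hence R = 5.
The 2 variables U and V are confined to {4, 6}, which locks those values in; drop them from S, T, Y.
S and X between them cover only {3, 7} — a naked pair. Remove those values from W.
Determined: R=5. The other variables each still have more than one consistent value. That makes 1.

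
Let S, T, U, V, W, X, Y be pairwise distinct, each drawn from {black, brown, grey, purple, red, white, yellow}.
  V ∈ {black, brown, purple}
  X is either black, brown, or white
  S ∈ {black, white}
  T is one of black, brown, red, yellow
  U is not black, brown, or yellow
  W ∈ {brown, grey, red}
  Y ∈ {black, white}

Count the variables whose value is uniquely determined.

The 7 variables together cover exactly {black, brown, grey, purple, red, white, yellow} — 7 values for 7 variables — and yellow appears only in T's list, so T = yellow.
S and Y share exactly the 2 values {black, white}; by pigeonhole those values go to them, so strike black, white from U, V, X.
X must be brown (only option left). Remove brown from V, W.
V has just one choice, so V = purple. Eliminate purple elsewhere: U.
Determined: T=yellow, V=purple, X=brown. The other variables each still have more than one consistent value. That makes 3.

3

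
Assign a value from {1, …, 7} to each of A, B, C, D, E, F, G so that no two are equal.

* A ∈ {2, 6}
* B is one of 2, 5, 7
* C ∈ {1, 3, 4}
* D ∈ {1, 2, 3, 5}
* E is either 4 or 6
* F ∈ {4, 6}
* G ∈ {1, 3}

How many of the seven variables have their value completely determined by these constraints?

3

The 7 variables draw from only 7 values {1, 2, 3, 4, 5, 6, 7}, so each is used; only B can be 7, hence B = 7.
The 6 still-open variables draw from only 6 values {1, 2, 3, 4, 5, 6}, so each is used; only D can be 5, hence D = 5.
The 5 still-open variables draw from only 5 values {1, 2, 3, 4, 6}, so each is used; only A can be 2, hence A = 2.
E and F between them cover only {4, 6} — a naked pair. Remove those values from C.
Determined: A=2, B=7, D=5. The other variables each still have more than one consistent value. That makes 3.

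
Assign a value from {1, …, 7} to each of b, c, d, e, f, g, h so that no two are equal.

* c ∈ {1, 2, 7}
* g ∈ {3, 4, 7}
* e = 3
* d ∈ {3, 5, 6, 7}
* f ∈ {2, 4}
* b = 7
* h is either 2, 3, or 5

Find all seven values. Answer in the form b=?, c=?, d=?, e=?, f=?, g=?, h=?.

b has just one choice, so b = 7. Strike 7 from c, d, g.
That leaves e = 3. Eliminate 3 elsewhere: d, g, h.
g's domain is down to {4}, so g = 4. Eliminate 4 elsewhere: f.
f must be 2 (only option left). Eliminate 2 elsewhere: c, h.
h has just one choice, so h = 5. Remove 5 from d.
c's domain is down to {1}, so c = 1.
d must be 6 (only option left).

b=7, c=1, d=6, e=3, f=2, g=4, h=5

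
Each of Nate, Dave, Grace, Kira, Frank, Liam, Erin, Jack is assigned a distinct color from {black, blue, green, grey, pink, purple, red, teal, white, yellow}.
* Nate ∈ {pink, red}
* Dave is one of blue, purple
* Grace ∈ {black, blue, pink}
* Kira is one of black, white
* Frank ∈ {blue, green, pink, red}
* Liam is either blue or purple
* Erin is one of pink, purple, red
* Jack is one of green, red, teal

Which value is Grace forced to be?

The 8 variables draw from only 8 values {black, blue, green, pink, purple, red, teal, white}, so each is used; only Jack can be teal, hence Jack = teal.
Among the 7 still-open variables, green fits only Frank (and all 7 values in {black, blue, green, pink, purple, red, white} must be used), so Frank = green.
The 6 still-open variables draw from only 6 values {black, blue, pink, purple, red, white}, so each is used; only Kira can be white, hence Kira = white.
The 5 still-open variables draw from only 5 values {black, blue, pink, purple, red}, so each is used; only Grace can be black, hence Grace = black.

black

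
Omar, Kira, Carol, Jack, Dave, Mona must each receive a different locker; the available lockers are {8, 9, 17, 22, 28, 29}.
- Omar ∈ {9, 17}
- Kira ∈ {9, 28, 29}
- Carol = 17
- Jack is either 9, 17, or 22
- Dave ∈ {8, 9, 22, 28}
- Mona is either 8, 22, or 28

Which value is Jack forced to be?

Carol must be 17 (only option left). Remove 17 from Omar, Jack.
Omar has just one choice, so Omar = 9. Eliminate 9 elsewhere: Kira, Jack, Dave.
So Jack = 22.

22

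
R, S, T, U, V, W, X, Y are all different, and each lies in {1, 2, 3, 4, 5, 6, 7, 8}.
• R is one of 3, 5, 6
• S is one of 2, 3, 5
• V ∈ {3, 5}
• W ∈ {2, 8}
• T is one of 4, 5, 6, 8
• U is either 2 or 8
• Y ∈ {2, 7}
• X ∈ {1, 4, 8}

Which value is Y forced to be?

7

Among the 8 variables, 1 fits only X (and all 8 values in {1, 2, 3, 4, 5, 6, 7, 8} must be used), so X = 1.
The 7 still-open variables together cover exactly {2, 3, 4, 5, 6, 7, 8} — 7 values for 7 variables — and 4 appears only in T's list, so T = 4.
The 6 still-open variables draw from only 6 values {2, 3, 5, 6, 7, 8}, so each is used; only R can be 6, hence R = 6.
Among the 5 still-open variables, 7 fits only Y (and all 5 values in {2, 3, 5, 7, 8} must be used), so Y = 7.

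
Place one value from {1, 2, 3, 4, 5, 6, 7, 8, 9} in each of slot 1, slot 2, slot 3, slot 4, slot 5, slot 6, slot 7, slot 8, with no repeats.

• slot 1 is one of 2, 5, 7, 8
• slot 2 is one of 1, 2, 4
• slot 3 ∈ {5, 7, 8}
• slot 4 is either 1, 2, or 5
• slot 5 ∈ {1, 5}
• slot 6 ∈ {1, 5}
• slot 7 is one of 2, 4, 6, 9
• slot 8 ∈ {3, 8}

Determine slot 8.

3

The 2 variables slot 5 and slot 6 are confined to {1, 5}, which locks those values in; drop them from slot 1, slot 2, slot 3, slot 4.
slot 4 must be 2 (only option left). Strike 2 from slot 1, slot 2, slot 7.
slot 2 has just one choice, so slot 2 = 4. So slot 7 can't be 4.
slot 1 and slot 3 between them cover only {7, 8} — a naked pair. Remove those values from slot 8.
So slot 8 = 3.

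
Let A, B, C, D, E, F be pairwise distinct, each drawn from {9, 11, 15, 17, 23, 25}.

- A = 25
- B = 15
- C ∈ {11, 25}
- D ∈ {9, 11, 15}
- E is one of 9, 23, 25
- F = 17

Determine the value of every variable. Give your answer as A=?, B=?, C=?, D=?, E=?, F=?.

A=25, B=15, C=11, D=9, E=23, F=17

A has just one choice, so A = 25. Remove 25 from C, E.
B's domain is down to {15}, so B = 15. Remove 15 from D.
C must be 11 (only option left). So D can't be 11.
D's domain is down to {9}, so D = 9. Eliminate 9 elsewhere: E.
E's domain is down to {23}, so E = 23.
F has just one choice, so F = 17.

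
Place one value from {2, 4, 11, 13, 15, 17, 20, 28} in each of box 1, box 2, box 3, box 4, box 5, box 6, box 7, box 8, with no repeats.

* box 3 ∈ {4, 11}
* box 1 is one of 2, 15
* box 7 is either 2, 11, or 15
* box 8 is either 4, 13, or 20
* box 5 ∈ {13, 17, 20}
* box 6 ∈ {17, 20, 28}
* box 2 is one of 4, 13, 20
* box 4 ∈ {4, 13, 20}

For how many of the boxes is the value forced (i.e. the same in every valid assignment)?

3

The 8 variables together cover exactly {2, 4, 11, 13, 15, 17, 20, 28} — 8 values for 8 variables — and 28 appears only in box 6's list, so box 6 = 28.
The 7 still-open variables draw from only 7 values {2, 4, 11, 13, 15, 17, 20}, so each is used; only box 5 can be 17, hence box 5 = 17.
The 3 variables box 2, box 4, box 8 are confined to {4, 13, 20}, which locks those values in; drop them from box 3.
That leaves box 3 = 11. Remove 11 from box 7.
Determined: box 3=11, box 5=17, box 6=28. The other boxes each still have more than one consistent value. That makes 3.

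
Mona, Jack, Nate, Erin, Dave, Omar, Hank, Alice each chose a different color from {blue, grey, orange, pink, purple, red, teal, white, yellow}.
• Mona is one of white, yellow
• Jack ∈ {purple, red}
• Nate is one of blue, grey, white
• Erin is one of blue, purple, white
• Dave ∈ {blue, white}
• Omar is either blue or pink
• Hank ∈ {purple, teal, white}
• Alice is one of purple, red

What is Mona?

Among the 8 variables, grey fits only Nate (and all 8 values in {blue, grey, pink, purple, red, teal, white, yellow} must be used), so Nate = grey.
Among the 7 still-open variables, pink fits only Omar (and all 7 values in {blue, pink, purple, red, teal, white, yellow} must be used), so Omar = pink.
The 6 still-open variables together cover exactly {blue, purple, red, teal, white, yellow} — 6 values for 6 variables — and teal appears only in Hank's list, so Hank = teal.
Among the 5 still-open variables, yellow fits only Mona (and all 5 values in {blue, purple, red, white, yellow} must be used), so Mona = yellow.

yellow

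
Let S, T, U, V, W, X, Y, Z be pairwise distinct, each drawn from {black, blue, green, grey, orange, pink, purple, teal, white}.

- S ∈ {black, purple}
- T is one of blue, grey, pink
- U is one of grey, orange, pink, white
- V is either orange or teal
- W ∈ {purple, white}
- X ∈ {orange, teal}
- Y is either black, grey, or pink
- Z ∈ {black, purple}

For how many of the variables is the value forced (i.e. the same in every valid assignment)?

2

Among the 8 variables, blue fits only T (and all 8 values in {black, blue, grey, orange, pink, purple, teal, white} must be used), so T = blue.
The 2 variables S and Z are confined to {black, purple}, which locks those values in; drop them from W, Y.
W's domain is down to {white}, so W = white. So U can't be white.
V and X share exactly the 2 values {orange, teal}; by pigeonhole those values go to them, so strike orange, teal from U.
Determined: T=blue, W=white. The other variables each still have more than one consistent value. That makes 2.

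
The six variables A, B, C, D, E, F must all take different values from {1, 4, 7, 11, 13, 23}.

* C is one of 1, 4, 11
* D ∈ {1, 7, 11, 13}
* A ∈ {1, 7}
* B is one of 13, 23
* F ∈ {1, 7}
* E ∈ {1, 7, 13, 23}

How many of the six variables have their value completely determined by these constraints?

2

Among the 6 variables, 4 fits only C (and all 6 values in {1, 4, 7, 11, 13, 23} must be used), so C = 4.
Among the 5 still-open variables, 11 fits only D (and all 5 values in {1, 7, 11, 13, 23} must be used), so D = 11.
A and F between them cover only {1, 7} — a naked pair. Remove those values from E.
Determined: C=4, D=11. The other variables each still have more than one consistent value. That makes 2.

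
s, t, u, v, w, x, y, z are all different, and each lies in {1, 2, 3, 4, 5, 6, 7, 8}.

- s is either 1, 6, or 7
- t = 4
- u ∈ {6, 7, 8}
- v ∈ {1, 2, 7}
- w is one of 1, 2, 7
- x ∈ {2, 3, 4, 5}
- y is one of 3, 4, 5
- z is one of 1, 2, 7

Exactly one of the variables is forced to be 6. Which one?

s

t has just one choice, so t = 4. Strike 4 from x, y.
The 7 still-open variables together cover exactly {1, 2, 3, 5, 6, 7, 8} — 7 values for 7 variables — and 8 appears only in u's list, so u = 8.
Among the 6 still-open variables, 6 fits only s (and all 6 values in {1, 2, 3, 5, 6, 7} must be used), so s = 6.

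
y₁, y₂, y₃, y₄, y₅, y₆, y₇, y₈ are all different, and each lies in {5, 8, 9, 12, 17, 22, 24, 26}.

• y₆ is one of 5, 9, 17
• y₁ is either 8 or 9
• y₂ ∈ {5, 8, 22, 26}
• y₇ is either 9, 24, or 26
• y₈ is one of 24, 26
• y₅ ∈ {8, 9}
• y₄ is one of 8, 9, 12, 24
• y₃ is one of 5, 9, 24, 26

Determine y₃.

Among the 8 variables, 12 fits only y₄ (and all 8 values in {5, 8, 9, 12, 17, 22, 24, 26} must be used), so y₄ = 12.
The 7 still-open variables together cover exactly {5, 8, 9, 17, 22, 24, 26} — 7 values for 7 variables — and 17 appears only in y₆'s list, so y₆ = 17.
The 6 still-open variables together cover exactly {5, 8, 9, 22, 24, 26} — 6 values for 6 variables — and 22 appears only in y₂'s list, so y₂ = 22.
The 5 still-open variables draw from only 5 values {5, 8, 9, 24, 26}, so each is used; only y₃ can be 5, hence y₃ = 5.

5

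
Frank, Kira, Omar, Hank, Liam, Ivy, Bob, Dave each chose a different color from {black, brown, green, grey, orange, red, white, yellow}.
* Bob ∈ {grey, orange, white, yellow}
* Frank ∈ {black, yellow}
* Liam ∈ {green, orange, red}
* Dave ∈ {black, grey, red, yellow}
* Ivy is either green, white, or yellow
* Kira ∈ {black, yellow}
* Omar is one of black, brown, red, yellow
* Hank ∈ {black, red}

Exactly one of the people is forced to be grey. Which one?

Dave

The 8 variables draw from only 8 values {black, brown, green, grey, orange, red, white, yellow}, so each is used; only Omar can be brown, hence Omar = brown.
Frank and Kira between them cover only {black, yellow} — a naked pair. Remove those values from Hank, Ivy, Bob, Dave.
That leaves Hank = red. So Liam, Dave can't be red.
So grey goes to Dave.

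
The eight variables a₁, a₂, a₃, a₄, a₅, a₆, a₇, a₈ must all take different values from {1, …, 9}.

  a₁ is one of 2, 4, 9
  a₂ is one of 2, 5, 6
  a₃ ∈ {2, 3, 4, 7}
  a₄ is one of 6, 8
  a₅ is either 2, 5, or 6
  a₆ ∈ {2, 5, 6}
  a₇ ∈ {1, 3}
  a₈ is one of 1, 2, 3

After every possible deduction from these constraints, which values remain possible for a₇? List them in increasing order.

1, 3

a₂, a₅, a₆ between them cover only {2, 5, 6} — a naked triple. Remove those values from a₁, a₃, a₄, a₈.
a₄ must be 8 (only option left).
The 2 variables a₇ and a₈ are confined to {1, 3}, which locks those values in; drop them from a₃.
No further eliminations apply; a₇ can still be any of 1, 3.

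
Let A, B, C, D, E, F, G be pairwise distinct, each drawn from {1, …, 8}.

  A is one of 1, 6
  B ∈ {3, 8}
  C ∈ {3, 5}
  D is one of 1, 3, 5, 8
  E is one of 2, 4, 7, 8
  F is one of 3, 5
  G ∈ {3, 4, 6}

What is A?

6

C and F between them cover only {3, 5} — a naked pair. Remove those values from B, D, G.
B has just one choice, so B = 8. Eliminate 8 elsewhere: D, E.
That leaves D = 1. Strike 1 from A.
So A = 6.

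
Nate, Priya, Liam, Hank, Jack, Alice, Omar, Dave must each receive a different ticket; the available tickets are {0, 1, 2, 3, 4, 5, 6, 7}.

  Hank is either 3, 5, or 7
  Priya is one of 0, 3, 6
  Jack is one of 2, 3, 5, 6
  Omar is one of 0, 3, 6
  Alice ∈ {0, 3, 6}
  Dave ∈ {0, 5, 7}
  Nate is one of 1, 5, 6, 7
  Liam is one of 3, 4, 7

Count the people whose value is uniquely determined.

3

The 8 variables together cover exactly {0, 1, 2, 3, 4, 5, 6, 7} — 8 values for 8 variables — and 1 appears only in Nate's list, so Nate = 1.
The 7 still-open variables together cover exactly {0, 2, 3, 4, 5, 6, 7} — 7 values for 7 variables — and 2 appears only in Jack's list, so Jack = 2.
The 6 still-open variables together cover exactly {0, 3, 4, 5, 6, 7} — 6 values for 6 variables — and 4 appears only in Liam's list, so Liam = 4.
Priya, Alice, Omar share exactly the 3 values {0, 3, 6}; by pigeonhole those values go to them, so strike 0, 3, 6 from Hank, Dave.
Determined: Nate=1, Liam=4, Jack=2. The other people each still have more than one consistent value. That makes 3.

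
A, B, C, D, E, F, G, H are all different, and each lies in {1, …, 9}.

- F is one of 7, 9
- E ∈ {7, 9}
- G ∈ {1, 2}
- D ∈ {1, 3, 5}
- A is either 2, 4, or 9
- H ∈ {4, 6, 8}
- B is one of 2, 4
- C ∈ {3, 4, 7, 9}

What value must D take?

5

E and F share exactly the 2 values {7, 9}; by pigeonhole those values go to them, so strike 7, 9 from A, C.
A and B share exactly the 2 values {2, 4}; by pigeonhole those values go to them, so strike 2, 4 from C, G, H.
C must be 3 (only option left). Eliminate 3 elsewhere: D.
G's domain is down to {1}, so G = 1. Remove 1 from D.
So D = 5.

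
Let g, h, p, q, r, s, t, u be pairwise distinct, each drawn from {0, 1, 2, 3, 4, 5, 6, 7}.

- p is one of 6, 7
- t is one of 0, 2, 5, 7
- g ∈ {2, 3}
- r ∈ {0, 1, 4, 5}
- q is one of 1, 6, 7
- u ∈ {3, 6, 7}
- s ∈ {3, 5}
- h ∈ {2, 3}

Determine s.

The 8 variables together cover exactly {0, 1, 2, 3, 4, 5, 6, 7} — 8 values for 8 variables — and 4 appears only in r's list, so r = 4.
Among the 7 still-open variables, 0 fits only t (and all 7 values in {0, 1, 2, 3, 5, 6, 7} must be used), so t = 0.
The 6 still-open variables draw from only 6 values {1, 2, 3, 5, 6, 7}, so each is used; only q can be 1, hence q = 1.
The 5 still-open variables together cover exactly {2, 3, 5, 6, 7} — 5 values for 5 variables — and 5 appears only in s's list, so s = 5.

5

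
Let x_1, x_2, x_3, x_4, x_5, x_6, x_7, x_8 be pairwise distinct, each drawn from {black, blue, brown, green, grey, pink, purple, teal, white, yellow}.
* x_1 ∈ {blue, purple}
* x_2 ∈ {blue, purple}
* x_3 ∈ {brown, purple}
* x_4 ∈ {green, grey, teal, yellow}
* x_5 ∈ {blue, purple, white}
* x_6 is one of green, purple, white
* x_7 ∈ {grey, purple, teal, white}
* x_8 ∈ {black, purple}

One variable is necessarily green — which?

x_6

x_1 and x_2 share exactly the 2 values {blue, purple}; by pigeonhole those values go to them, so strike blue, purple from x_3, x_5, x_6, x_7, x_8.
x_3 must be brown (only option left).
That leaves x_5 = white. Remove white from x_6, x_7.
So green goes to x_6.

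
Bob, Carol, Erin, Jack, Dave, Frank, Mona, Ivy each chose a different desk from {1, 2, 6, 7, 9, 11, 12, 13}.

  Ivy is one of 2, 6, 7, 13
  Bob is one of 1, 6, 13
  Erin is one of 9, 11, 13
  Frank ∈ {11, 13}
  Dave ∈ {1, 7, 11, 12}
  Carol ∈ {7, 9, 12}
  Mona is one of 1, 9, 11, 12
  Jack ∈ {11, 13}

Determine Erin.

The 8 variables draw from only 8 values {1, 2, 6, 7, 9, 11, 12, 13}, so each is used; only Ivy can be 2, hence Ivy = 2.
Among the 7 still-open variables, 6 fits only Bob (and all 7 values in {1, 6, 7, 9, 11, 12, 13} must be used), so Bob = 6.
The 2 variables Jack and Frank are confined to {11, 13}, which locks those values in; drop them from Erin, Dave, Mona.
So Erin = 9.

9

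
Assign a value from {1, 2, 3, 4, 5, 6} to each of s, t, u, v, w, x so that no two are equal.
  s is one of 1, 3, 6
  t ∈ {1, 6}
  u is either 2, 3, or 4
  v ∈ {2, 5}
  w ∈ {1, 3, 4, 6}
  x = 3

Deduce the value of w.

4

x must be 3 (only option left). Strike 3 from s, u, w.
The 5 still-open variables together cover exactly {1, 2, 4, 5, 6} — 5 values for 5 variables — and 5 appears only in v's list, so v = 5.
The 4 still-open variables draw from only 4 values {1, 2, 4, 6}, so each is used; only u can be 2, hence u = 2.
Among the 3 still-open variables, 4 fits only w (and all 3 values in {1, 4, 6} must be used), so w = 4.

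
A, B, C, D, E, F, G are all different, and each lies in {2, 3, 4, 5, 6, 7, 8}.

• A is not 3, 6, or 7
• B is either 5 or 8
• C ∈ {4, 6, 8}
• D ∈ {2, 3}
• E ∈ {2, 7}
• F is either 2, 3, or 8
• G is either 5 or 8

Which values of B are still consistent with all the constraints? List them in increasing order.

The 7 variables draw from only 7 values {2, 3, 4, 5, 6, 7, 8}, so each is used; only C can be 6, hence C = 6.
Among the 6 still-open variables, 4 fits only A (and all 6 values in {2, 3, 4, 5, 7, 8} must be used), so A = 4.
The 5 still-open variables draw from only 5 values {2, 3, 5, 7, 8}, so each is used; only E can be 7, hence E = 7.
B and G share exactly the 2 values {5, 8}; by pigeonhole those values go to them, so strike 5, 8 from F.
No further eliminations apply; B can still be any of 5, 8.

5, 8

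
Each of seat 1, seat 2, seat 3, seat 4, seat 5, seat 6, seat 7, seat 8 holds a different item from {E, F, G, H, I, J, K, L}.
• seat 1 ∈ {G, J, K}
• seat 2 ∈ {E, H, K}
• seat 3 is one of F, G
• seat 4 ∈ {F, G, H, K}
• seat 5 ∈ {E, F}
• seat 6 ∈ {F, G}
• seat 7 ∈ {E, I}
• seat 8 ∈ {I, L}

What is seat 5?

The 8 variables draw from only 8 values {E, F, G, H, I, J, K, L}, so each is used; only seat 1 can be J, hence seat 1 = J.
The 7 still-open variables draw from only 7 values {E, F, G, H, I, K, L}, so each is used; only seat 8 can be L, hence seat 8 = L.
Among the 6 still-open variables, I fits only seat 7 (and all 6 values in {E, F, G, H, I, K} must be used), so seat 7 = I.
seat 3 and seat 6 between them cover only {F, G} — a naked pair. Remove those values from seat 4, seat 5.
So seat 5 = E.

E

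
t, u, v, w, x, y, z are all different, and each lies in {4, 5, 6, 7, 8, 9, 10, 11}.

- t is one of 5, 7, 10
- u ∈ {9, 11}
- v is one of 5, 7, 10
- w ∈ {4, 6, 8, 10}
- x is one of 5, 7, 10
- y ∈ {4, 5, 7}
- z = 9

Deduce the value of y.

4

z has just one choice, so z = 9. Remove 9 from u.
u's domain is down to {11}, so u = 11.
t, v, x share exactly the 3 values {5, 7, 10}; by pigeonhole those values go to them, so strike 5, 7, 10 from w, y.
So y = 4.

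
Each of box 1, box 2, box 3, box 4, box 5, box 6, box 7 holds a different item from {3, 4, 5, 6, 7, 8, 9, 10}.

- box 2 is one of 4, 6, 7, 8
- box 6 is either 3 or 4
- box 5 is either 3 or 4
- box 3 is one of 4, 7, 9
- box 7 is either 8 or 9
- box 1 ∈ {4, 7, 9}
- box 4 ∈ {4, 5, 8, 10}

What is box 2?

The 2 variables box 5 and box 6 are confined to {3, 4}, which locks those values in; drop them from box 1, box 2, box 3, box 4.
The 2 variables box 1 and box 3 are confined to {7, 9}, which locks those values in; drop them from box 2, box 7.
box 7's domain is down to {8}, so box 7 = 8. Remove 8 from box 2, box 4.
So box 2 = 6.

6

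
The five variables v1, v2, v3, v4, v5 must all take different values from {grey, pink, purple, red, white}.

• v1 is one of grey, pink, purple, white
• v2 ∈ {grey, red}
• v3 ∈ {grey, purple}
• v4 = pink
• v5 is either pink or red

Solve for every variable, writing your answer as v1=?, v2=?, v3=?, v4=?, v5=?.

v1=white, v2=grey, v3=purple, v4=pink, v5=red

v4 has just one choice, so v4 = pink. Eliminate pink elsewhere: v1, v5.
That leaves v5 = red. Remove red from v2.
That leaves v2 = grey. Strike grey from v1, v3.
That leaves v3 = purple. Eliminate purple elsewhere: v1.
v1 must be white (only option left).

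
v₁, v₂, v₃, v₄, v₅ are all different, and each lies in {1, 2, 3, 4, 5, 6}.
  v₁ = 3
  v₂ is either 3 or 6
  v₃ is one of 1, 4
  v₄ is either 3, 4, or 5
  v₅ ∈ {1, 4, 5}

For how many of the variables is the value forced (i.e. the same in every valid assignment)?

v₁'s domain is down to {3}, so v₁ = 3. So v₂, v₄ can't be 3.
v₂ has just one choice, so v₂ = 6.
Determined: v₁=3, v₂=6. The other variables each still have more than one consistent value. That makes 2.

2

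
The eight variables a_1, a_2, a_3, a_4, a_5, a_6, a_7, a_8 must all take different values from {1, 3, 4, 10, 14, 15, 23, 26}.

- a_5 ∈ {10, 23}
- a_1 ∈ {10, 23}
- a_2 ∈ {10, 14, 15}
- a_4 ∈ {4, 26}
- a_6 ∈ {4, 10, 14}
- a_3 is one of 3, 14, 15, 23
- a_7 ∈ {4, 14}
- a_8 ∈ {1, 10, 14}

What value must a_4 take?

26

The 8 variables together cover exactly {1, 3, 4, 10, 14, 15, 23, 26} — 8 values for 8 variables — and 1 appears only in a_8's list, so a_8 = 1.
Among the 7 still-open variables, 3 fits only a_3 (and all 7 values in {3, 4, 10, 14, 15, 23, 26} must be used), so a_3 = 3.
Among the 6 still-open variables, 15 fits only a_2 (and all 6 values in {4, 10, 14, 15, 23, 26} must be used), so a_2 = 15.
The 5 still-open variables draw from only 5 values {4, 10, 14, 23, 26}, so each is used; only a_4 can be 26, hence a_4 = 26.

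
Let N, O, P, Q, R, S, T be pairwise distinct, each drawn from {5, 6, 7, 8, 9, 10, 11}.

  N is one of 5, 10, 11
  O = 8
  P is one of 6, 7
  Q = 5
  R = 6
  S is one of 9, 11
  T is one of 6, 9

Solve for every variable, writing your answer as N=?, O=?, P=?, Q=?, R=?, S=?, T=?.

O has just one choice, so O = 8.
Q's domain is down to {5}, so Q = 5. Remove 5 from N.
That leaves R = 6. Remove 6 from P, T.
T's domain is down to {9}, so T = 9. Remove 9 from S.
P has just one choice, so P = 7.
That leaves S = 11. Eliminate 11 elsewhere: N.
That leaves N = 10.

N=10, O=8, P=7, Q=5, R=6, S=11, T=9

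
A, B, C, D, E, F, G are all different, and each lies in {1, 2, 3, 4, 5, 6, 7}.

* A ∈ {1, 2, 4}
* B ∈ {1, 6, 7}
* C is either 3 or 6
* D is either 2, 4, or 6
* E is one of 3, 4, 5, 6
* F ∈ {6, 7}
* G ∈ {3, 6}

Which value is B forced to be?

The 7 variables together cover exactly {1, 2, 3, 4, 5, 6, 7} — 7 values for 7 variables — and 5 appears only in E's list, so E = 5.
C and G between them cover only {3, 6} — a naked pair. Remove those values from B, D, F.
F has just one choice, so F = 7. Remove 7 from B.
So B = 1.

1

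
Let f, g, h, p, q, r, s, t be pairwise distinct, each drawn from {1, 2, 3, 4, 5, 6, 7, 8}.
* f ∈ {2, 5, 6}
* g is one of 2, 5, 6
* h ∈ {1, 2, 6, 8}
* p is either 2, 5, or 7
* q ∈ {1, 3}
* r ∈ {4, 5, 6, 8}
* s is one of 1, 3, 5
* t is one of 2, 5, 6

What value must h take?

The 8 variables together cover exactly {1, 2, 3, 4, 5, 6, 7, 8} — 8 values for 8 variables — and 4 appears only in r's list, so r = 4.
Among the 7 still-open variables, 7 fits only p (and all 7 values in {1, 2, 3, 5, 6, 7, 8} must be used), so p = 7.
The 6 still-open variables together cover exactly {1, 2, 3, 5, 6, 8} — 6 values for 6 variables — and 8 appears only in h's list, so h = 8.

8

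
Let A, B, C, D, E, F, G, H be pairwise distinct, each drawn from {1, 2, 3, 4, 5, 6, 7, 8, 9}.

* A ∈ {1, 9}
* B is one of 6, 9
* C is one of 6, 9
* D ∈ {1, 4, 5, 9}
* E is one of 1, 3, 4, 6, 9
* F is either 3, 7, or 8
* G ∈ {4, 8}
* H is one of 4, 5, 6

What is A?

Among the 8 variables, 7 fits only F (and all 8 values in {1, 3, 4, 5, 6, 7, 8, 9} must be used), so F = 7.
Among the 7 still-open variables, 3 fits only E (and all 7 values in {1, 3, 4, 5, 6, 8, 9} must be used), so E = 3.
Among the 6 still-open variables, 8 fits only G (and all 6 values in {1, 4, 5, 6, 8, 9} must be used), so G = 8.
The 2 variables B and C are confined to {6, 9}, which locks those values in; drop them from A, D, H.
So A = 1.

1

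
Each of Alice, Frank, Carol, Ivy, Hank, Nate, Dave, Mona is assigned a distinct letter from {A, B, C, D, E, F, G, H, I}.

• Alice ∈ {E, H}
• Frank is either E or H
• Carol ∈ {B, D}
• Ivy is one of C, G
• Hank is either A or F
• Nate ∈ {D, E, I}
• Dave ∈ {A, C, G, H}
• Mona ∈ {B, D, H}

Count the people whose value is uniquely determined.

Alice and Frank share exactly the 2 values {E, H}; by pigeonhole those values go to them, so strike E, H from Nate, Dave, Mona.
Carol and Mona between them cover only {B, D} — a naked pair. Remove those values from Nate.
Nate's domain is down to {I}, so Nate = I.
Determined: Nate=I. The other people each still have more than one consistent value. That makes 1.

1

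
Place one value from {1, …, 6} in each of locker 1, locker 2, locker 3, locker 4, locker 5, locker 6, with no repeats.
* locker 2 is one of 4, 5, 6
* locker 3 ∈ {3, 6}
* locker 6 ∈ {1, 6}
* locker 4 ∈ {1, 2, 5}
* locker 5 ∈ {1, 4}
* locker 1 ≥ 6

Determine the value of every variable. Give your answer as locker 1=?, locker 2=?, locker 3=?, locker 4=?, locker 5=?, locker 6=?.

locker 1 has just one choice, so locker 1 = 6. Strike 6 from locker 2, locker 3, locker 6.
locker 3 must be 3 (only option left).
locker 6 has just one choice, so locker 6 = 1. So locker 4, locker 5 can't be 1.
locker 5 must be 4 (only option left). Remove 4 from locker 2.
locker 2's domain is down to {5}, so locker 2 = 5. So locker 4 can't be 5.
locker 4 has just one choice, so locker 4 = 2.

locker 1=6, locker 2=5, locker 3=3, locker 4=2, locker 5=4, locker 6=1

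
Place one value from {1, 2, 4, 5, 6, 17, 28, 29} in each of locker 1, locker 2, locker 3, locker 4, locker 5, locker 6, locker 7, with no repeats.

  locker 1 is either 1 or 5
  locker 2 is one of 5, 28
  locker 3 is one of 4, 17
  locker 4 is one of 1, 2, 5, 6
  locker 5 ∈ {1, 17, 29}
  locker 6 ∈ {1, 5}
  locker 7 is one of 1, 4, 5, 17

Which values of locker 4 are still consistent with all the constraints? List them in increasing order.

2, 6

locker 1 and locker 6 share exactly the 2 values {1, 5}; by pigeonhole those values go to them, so strike 1, 5 from locker 2, locker 4, locker 5, locker 7.
locker 2's domain is down to {28}, so locker 2 = 28.
locker 3 and locker 7 between them cover only {4, 17} — a naked pair. Remove those values from locker 5.
locker 5's domain is down to {29}, so locker 5 = 29.
No further eliminations apply; locker 4 can still be any of 2, 6.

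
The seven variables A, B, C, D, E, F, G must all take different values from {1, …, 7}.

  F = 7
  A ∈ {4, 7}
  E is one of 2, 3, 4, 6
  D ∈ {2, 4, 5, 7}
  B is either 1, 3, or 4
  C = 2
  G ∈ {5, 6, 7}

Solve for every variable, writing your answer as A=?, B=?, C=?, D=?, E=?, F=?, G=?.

C's domain is down to {2}, so C = 2. Remove 2 from D, E.
F's domain is down to {7}, so F = 7. Eliminate 7 elsewhere: A, D, G.
A must be 4 (only option left). Remove 4 from B, D, E.
D's domain is down to {5}, so D = 5. Eliminate 5 elsewhere: G.
That leaves G = 6. Eliminate 6 elsewhere: E.
E has just one choice, so E = 3. Remove 3 from B.
B's domain is down to {1}, so B = 1.

A=4, B=1, C=2, D=5, E=3, F=7, G=6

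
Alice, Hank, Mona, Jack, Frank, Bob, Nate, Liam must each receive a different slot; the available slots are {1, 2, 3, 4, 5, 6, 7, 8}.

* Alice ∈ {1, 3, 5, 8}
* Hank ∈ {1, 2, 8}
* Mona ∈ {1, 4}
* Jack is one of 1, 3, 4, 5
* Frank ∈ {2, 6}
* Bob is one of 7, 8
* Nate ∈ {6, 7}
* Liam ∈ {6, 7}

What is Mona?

Nate and Liam between them cover only {6, 7} — a naked pair. Remove those values from Frank, Bob.
Frank has just one choice, so Frank = 2. Strike 2 from Hank.
Bob has just one choice, so Bob = 8. So Alice, Hank can't be 8.
Hank has just one choice, so Hank = 1. Eliminate 1 elsewhere: Alice, Mona, Jack.
So Mona = 4.

4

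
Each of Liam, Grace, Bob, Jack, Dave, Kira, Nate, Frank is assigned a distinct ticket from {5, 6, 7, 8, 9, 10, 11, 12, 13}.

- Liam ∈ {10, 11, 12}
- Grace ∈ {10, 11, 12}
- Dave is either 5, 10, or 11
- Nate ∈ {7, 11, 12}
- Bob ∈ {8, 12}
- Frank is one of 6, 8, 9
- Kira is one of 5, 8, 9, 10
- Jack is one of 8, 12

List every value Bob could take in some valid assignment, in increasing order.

8, 12

The 8 variables draw from only 8 values {5, 6, 7, 8, 9, 10, 11, 12}, so each is used; only Frank can be 6, hence Frank = 6.
The 7 still-open variables draw from only 7 values {5, 7, 8, 9, 10, 11, 12}, so each is used; only Nate can be 7, hence Nate = 7.
Among the 6 still-open variables, 9 fits only Kira (and all 6 values in {5, 8, 9, 10, 11, 12} must be used), so Kira = 9.
The 5 still-open variables together cover exactly {5, 8, 10, 11, 12} — 5 values for 5 variables — and 5 appears only in Dave's list, so Dave = 5.
Bob and Jack share exactly the 2 values {8, 12}; by pigeonhole those values go to them, so strike 8, 12 from Liam, Grace.
No further eliminations apply; Bob can still be any of 8, 12.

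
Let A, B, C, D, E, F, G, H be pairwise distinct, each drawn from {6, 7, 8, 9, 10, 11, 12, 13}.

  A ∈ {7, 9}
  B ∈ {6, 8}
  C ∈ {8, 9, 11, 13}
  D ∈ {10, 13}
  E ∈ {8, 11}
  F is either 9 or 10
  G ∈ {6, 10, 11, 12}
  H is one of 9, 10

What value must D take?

The 8 variables draw from only 8 values {6, 7, 8, 9, 10, 11, 12, 13}, so each is used; only A can be 7, hence A = 7.
The 7 still-open variables together cover exactly {6, 8, 9, 10, 11, 12, 13} — 7 values for 7 variables — and 12 appears only in G's list, so G = 12.
The 6 still-open variables draw from only 6 values {6, 8, 9, 10, 11, 13}, so each is used; only B can be 6, hence B = 6.
F and H between them cover only {9, 10} — a naked pair. Remove those values from C, D.
So D = 13.

13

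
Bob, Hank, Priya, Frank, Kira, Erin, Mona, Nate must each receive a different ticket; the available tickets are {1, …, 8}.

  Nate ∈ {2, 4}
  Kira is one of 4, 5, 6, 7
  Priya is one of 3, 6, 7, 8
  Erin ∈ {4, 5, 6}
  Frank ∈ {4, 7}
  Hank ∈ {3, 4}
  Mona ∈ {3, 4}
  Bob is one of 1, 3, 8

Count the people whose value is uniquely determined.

Among the 8 variables, 1 fits only Bob (and all 8 values in {1, 2, 3, 4, 5, 6, 7, 8} must be used), so Bob = 1.
Among the 7 still-open variables, 2 fits only Nate (and all 7 values in {2, 3, 4, 5, 6, 7, 8} must be used), so Nate = 2.
The 6 still-open variables draw from only 6 values {3, 4, 5, 6, 7, 8}, so each is used; only Priya can be 8, hence Priya = 8.
The 2 variables Hank and Mona are confined to {3, 4}, which locks those values in; drop them from Frank, Kira, Erin.
That leaves Frank = 7. Eliminate 7 elsewhere: Kira.
Determined: Bob=1, Priya=8, Frank=7, Nate=2. The other people each still have more than one consistent value. That makes 4.

4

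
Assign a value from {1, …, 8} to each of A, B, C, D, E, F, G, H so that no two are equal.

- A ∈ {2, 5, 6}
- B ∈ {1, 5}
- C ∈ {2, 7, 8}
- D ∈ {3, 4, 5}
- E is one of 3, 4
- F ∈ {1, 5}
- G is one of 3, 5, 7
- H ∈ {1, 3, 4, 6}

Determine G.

7

Among the 8 variables, 8 fits only C (and all 8 values in {1, 2, 3, 4, 5, 6, 7, 8} must be used), so C = 8.
The 7 still-open variables together cover exactly {1, 2, 3, 4, 5, 6, 7} — 7 values for 7 variables — and 2 appears only in A's list, so A = 2.
The 6 still-open variables together cover exactly {1, 3, 4, 5, 6, 7} — 6 values for 6 variables — and 6 appears only in H's list, so H = 6.
The 5 still-open variables draw from only 5 values {1, 3, 4, 5, 7}, so each is used; only G can be 7, hence G = 7.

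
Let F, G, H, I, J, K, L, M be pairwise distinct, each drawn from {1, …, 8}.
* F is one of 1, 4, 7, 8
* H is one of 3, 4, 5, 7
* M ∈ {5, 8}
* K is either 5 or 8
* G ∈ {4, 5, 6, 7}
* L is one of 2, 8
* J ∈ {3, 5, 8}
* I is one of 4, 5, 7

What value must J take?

3

The 8 variables together cover exactly {1, 2, 3, 4, 5, 6, 7, 8} — 8 values for 8 variables — and 1 appears only in F's list, so F = 1.
The 7 still-open variables draw from only 7 values {2, 3, 4, 5, 6, 7, 8}, so each is used; only L can be 2, hence L = 2.
Among the 6 still-open variables, 6 fits only G (and all 6 values in {3, 4, 5, 6, 7, 8} must be used), so G = 6.
The 2 variables K and M are confined to {5, 8}, which locks those values in; drop them from H, I, J.
So J = 3.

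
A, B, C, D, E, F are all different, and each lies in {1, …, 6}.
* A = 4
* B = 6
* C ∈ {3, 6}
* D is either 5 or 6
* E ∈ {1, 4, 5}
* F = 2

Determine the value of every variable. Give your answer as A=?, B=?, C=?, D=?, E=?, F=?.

A's domain is down to {4}, so A = 4. Eliminate 4 elsewhere: E.
B's domain is down to {6}, so B = 6. Eliminate 6 elsewhere: C, D.
C has just one choice, so C = 3.
D must be 5 (only option left). So E can't be 5.
E must be 1 (only option left).
F's domain is down to {2}, so F = 2.

A=4, B=6, C=3, D=5, E=1, F=2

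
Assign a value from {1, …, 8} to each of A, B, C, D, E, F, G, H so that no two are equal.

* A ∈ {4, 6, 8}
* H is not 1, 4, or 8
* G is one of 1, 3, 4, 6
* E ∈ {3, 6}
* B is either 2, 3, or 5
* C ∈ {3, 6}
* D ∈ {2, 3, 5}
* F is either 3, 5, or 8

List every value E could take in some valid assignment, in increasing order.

3, 6

The 8 variables draw from only 8 values {1, 2, 3, 4, 5, 6, 7, 8}, so each is used; only G can be 1, hence G = 1.
Among the 7 still-open variables, 4 fits only A (and all 7 values in {2, 3, 4, 5, 6, 7, 8} must be used), so A = 4.
The 6 still-open variables together cover exactly {2, 3, 5, 6, 7, 8} — 6 values for 6 variables — and 7 appears only in H's list, so H = 7.
The 5 still-open variables draw from only 5 values {2, 3, 5, 6, 8}, so each is used; only F can be 8, hence F = 8.
C and E between them cover only {3, 6} — a naked pair. Remove those values from B, D.
No further eliminations apply; E can still be any of 3, 6.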